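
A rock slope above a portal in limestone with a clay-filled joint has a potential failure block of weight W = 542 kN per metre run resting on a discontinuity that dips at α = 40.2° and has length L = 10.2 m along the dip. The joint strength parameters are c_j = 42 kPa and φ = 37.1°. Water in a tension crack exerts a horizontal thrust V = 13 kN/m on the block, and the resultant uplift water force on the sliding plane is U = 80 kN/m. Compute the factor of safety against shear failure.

FS = 1.88

Resolving the block weight along and normal to the plane and applying the Mohr–Coulomb strength on the joint:
N' = W cosα − U − V sinα = 542·cos40.2° − 80 − 13·sin40.2° = 325.6 kN/m
Driving force T = W sinα + V cosα = 542·sin40.2° + 13·cos40.2° = 359.8 kN/m
Resisting force R = c_j·L + N'·tanφ = 42·10.2 + 325.6·tan37.1° = 428.4 + 246.2 = 674.6 kN/m
FS = R / T = 674.6 / 359.8 = 1.875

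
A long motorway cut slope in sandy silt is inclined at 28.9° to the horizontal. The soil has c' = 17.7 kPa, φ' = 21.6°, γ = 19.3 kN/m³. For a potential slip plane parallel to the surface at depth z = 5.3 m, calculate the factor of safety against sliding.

FS = 1.13

For an infinite slope with a slip plane parallel to the surface (no pore pressure): FS = [c' + γz cos²β tanφ'] / [γz sinβ cosβ].
γz = 19.3·5.3 = 102.29 kN/m²
Numerator = 17.7 + 102.29·cos²28.9°·tan21.6° = 17.7 + 102.29·0.7664·0.3959 = 48.740 kPa
Denominator = 102.29·sin28.9°·cos28.9° = 102.29·0.4833·0.8755 = 43.279 kPa
FS = 48.740 / 43.279 = 1.126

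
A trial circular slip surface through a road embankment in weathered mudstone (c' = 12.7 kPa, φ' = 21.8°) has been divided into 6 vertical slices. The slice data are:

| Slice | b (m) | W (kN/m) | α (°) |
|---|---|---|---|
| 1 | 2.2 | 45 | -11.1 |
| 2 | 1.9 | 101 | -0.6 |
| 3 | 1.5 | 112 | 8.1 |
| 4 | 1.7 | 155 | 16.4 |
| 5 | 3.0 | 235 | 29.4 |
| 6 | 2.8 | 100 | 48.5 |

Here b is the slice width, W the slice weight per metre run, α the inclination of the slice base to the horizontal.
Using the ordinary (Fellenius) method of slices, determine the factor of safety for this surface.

Ordinary method of slices: FS = Σ[c'·Δl_i + (W_i cosα_i)·tanφ'] / Σ W_i sinα_i, with Δl_i = b_i / cosα_i.
Slice 1: Δl = 2.2/cos(-11.1°) = 2.242 m; N'_1 = 45·cos(-11.1°) = 44.2; c'Δl = 28.47; W sinα = -8.7
Slice 2: Δl = 1.9/cos(-0.6°) = 1.900 m; N'_2 = 101·cos(-0.6°) = 101.0; c'Δl = 24.13; W sinα = -1.1
Slice 3: Δl = 1.5/cos8.1° = 1.515 m; N'_3 = 112·cos8.1° = 110.9; c'Δl = 19.24; W sinα = 15.8
Slice 4: Δl = 1.7/cos16.4° = 1.772 m; N'_4 = 155·cos16.4° = 148.7; c'Δl = 22.51; W sinα = 43.8
Slice 5: Δl = 3.0/cos29.4° = 3.443 m; N'_5 = 235·cos29.4° = 204.7; c'Δl = 43.73; W sinα = 115.4
Slice 6: Δl = 2.8/cos48.5° = 4.226 m; N'_6 = 100·cos48.5° = 66.3; c'Δl = 53.67; W sinα = 74.9
Σc'Δl = 191.7 kN/m; ΣN' = 675.7 kN/m; ΣW sinα = 240.1 kN/m
Resisting = 191.7 + 675.7·tan21.8° = 191.7 + 270.3 = 462.0 kN/m
FS = 462.0 / 240.1 = 1.924

FS = 1.92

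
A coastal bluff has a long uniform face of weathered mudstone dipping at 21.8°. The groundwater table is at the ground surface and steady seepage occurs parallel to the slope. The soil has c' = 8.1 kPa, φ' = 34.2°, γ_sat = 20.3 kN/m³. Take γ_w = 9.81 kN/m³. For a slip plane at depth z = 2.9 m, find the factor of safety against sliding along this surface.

FS = 1.28

With seepage parallel to the slope and the water table at the surface, the effective normal stress on the slip plane uses the buoyant unit weight γ' = γ_sat − γ_w while the driving shear stress uses γ_sat:
FS = [c' + γ' z cos²β tanφ'] / [γ_sat z sinβ cosβ]
γ' = 20.3 − 9.81 = 10.49 kN/m³
Numerator = 8.1 + 10.49·2.9·cos²21.8°·tan34.2° = 8.1 + 10.49·2.9·0.8621·0.6796 = 25.923 kPa
Denominator = 20.3·2.9·sin21.8°·cos21.8° = 20.3·2.9·0.3714·0.9285 = 20.299 kPa
FS = 25.923 / 20.299 = 1.277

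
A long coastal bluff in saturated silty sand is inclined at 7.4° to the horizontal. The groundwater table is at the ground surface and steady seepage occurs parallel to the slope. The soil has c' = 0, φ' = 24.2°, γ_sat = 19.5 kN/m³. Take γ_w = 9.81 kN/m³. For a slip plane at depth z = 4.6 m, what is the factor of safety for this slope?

With seepage parallel to the slope and the water table at the surface, the effective normal stress on the slip plane uses the buoyant unit weight γ' = γ_sat − γ_w while the driving shear stress uses γ_sat:
FS = [c' + γ' z cos²β tanφ'] / [γ_sat z sinβ cosβ]
(For c' = 0 this reduces to FS = (γ'/γ_sat)·tanφ'/tanβ.)
γ' = 19.5 − 9.81 = 9.69 kN/m³
Numerator = 0.0 + 9.69·4.6·cos²7.4°·tan24.2° = 0.0 + 9.69·4.6·0.9834·0.4494 = 19.700 kPa
Denominator = 19.5·4.6·sin7.4°·cos7.4° = 19.5·4.6·0.1288·0.9917 = 11.457 kPa
FS = 19.700 / 11.457 = 1.720

FS = 1.72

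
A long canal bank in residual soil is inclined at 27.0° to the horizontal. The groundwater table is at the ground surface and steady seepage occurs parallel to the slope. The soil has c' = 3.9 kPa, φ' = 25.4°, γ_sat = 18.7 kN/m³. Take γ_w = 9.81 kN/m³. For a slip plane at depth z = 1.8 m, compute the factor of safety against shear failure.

With seepage parallel to the slope and the water table at the surface, the effective normal stress on the slip plane uses the buoyant unit weight γ' = γ_sat − γ_w while the driving shear stress uses γ_sat:
FS = [c' + γ' z cos²β tanφ'] / [γ_sat z sinβ cosβ]
γ' = 18.7 − 9.81 = 8.89 kN/m³
Numerator = 3.9 + 8.89·1.8·cos²27.0°·tan25.4° = 3.9 + 8.89·1.8·0.7939·0.4748 = 9.932 kPa
Denominator = 18.7·1.8·sin27.0°·cos27.0° = 18.7·1.8·0.4540·0.8910 = 13.616 kPa
FS = 9.932 / 13.616 = 0.729

FS = 0.73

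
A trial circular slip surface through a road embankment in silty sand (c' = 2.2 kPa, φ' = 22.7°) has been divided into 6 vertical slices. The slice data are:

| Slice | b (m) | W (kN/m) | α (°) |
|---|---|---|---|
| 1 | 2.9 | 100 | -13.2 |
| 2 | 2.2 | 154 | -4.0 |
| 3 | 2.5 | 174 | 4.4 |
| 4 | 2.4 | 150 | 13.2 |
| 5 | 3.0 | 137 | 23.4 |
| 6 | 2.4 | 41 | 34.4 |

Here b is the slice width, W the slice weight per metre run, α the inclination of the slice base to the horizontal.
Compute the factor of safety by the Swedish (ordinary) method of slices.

FS = 3.73

Ordinary method of slices: FS = Σ[c'·Δl_i + (W_i cosα_i)·tanφ'] / Σ W_i sinα_i, with Δl_i = b_i / cosα_i.
Slice 1: Δl = 2.9/cos(-13.2°) = 2.979 m; N'_1 = 100·cos(-13.2°) = 97.4; c'Δl = 6.55; W sinα = -22.8
Slice 2: Δl = 2.2/cos(-4.0°) = 2.205 m; N'_2 = 154·cos(-4.0°) = 153.6; c'Δl = 4.85; W sinα = -10.7
Slice 3: Δl = 2.5/cos4.4° = 2.507 m; N'_3 = 174·cos4.4° = 173.5; c'Δl = 5.52; W sinα = 13.3
Slice 4: Δl = 2.4/cos13.2° = 2.465 m; N'_4 = 150·cos13.2° = 146.0; c'Δl = 5.42; W sinα = 34.3
Slice 5: Δl = 3.0/cos23.4° = 3.269 m; N'_5 = 137·cos23.4° = 125.7; c'Δl = 7.19; W sinα = 54.4
Slice 6: Δl = 2.4/cos34.4° = 2.909 m; N'_6 = 41·cos34.4° = 33.8; c'Δl = 6.40; W sinα = 23.2
Σc'Δl = 35.9 kN/m; ΣN' = 730.1 kN/m; ΣW sinα = 91.6 kN/m
Resisting = 35.9 + 730.1·tan22.7° = 35.9 + 305.4 = 341.3 kN/m
FS = 341.3 / 91.6 = 3.726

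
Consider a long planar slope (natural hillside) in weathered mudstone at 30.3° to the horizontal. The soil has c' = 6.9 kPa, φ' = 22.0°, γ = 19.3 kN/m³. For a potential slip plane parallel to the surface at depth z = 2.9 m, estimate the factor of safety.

FS = 0.97

For an infinite slope with a slip plane parallel to the surface (no pore pressure): FS = [c' + γz cos²β tanφ'] / [γz sinβ cosβ].
γz = 19.3·2.9 = 55.97 kN/m²
Numerator = 6.9 + 55.97·cos²30.3°·tan22.0° = 6.9 + 55.97·0.7455·0.4040 = 23.757 kPa
Denominator = 55.97·sin30.3°·cos30.3° = 55.97·0.5045·0.8634 = 24.381 kPa
FS = 23.757 / 24.381 = 0.974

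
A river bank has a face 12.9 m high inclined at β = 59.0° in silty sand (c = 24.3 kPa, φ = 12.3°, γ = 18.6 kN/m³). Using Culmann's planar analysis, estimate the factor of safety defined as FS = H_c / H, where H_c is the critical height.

FS = 1.08

H_c = (4c/γ) · sinβ cosφ / [1 − cos(β − φ)]
    = (4·24.3/18.6) · sin59.0°·cos12.3° / [1 − cos46.7°]
    = 5.226 · 0.8375 / 0.3142 = 13.93 m
FS = H_c / H = 13.93 / 12.9 = 1.080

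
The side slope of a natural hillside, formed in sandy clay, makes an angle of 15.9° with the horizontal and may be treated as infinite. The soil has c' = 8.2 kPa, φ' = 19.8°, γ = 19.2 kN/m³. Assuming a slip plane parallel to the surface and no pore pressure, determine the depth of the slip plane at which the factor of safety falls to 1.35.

z = 18.82 m

Setting FS = 1.35 in FS = [c' + γz cos²β tanφ'] / [γz sinβ cosβ] and solving for z:
z = c' / [γ cosβ (FS·sinβ − cosβ·tanφ')]
  = 8.2 / [19.2·cos15.9°·(1.35·sin15.9° − cos15.9°·tan19.8°)]
  = 8.2 / [19.2·0.9617·(1.35·0.2740 − 0.9617·0.3600)]
  = 8.2 / 0.4357 = 18.819 m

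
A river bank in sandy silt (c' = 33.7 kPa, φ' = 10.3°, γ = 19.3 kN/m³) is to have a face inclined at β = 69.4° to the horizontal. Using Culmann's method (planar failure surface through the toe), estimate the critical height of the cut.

H_c = 13.22 m

Culmann's analysis gives the critical failure plane at α_cr = (β + φ')/2 = (69.4 + 10.3)/2 = 39.9°, and the critical height
H_c = (4c'/γ) · sinβ cosφ' / [1 − cos(β − φ')]
    = (4·33.7/19.3) · sin69.4°·cos10.3° / [1 − cos(59.1°)]
    = 6.984 · 0.9361·0.9839 / [1 − 0.5135]
    = 6.984 · 0.9210 / 0.4865
    = 13.22 m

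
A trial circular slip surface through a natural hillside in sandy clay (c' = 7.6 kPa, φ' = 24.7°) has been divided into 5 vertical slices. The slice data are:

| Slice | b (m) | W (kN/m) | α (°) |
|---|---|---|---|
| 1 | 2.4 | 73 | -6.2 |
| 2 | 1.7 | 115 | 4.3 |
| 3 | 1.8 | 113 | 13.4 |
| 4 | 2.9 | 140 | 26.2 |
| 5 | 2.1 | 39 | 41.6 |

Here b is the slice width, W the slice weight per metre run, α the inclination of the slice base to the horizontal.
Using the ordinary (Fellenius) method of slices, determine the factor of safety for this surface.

FS = 2.61

Ordinary method of slices: FS = Σ[c'·Δl_i + (W_i cosα_i)·tanφ'] / Σ W_i sinα_i, with Δl_i = b_i / cosα_i.
Slice 1: Δl = 2.4/cos(-6.2°) = 2.414 m; N'_1 = 73·cos(-6.2°) = 72.6; c'Δl = 18.35; W sinα = -7.9
Slice 2: Δl = 1.7/cos4.3° = 1.705 m; N'_2 = 115·cos4.3° = 114.7; c'Δl = 12.96; W sinα = 8.6
Slice 3: Δl = 1.8/cos13.4° = 1.850 m; N'_3 = 113·cos13.4° = 109.9; c'Δl = 14.06; W sinα = 26.2
Slice 4: Δl = 2.9/cos26.2° = 3.232 m; N'_4 = 140·cos26.2° = 125.6; c'Δl = 24.56; W sinα = 61.8
Slice 5: Δl = 2.1/cos41.6° = 2.808 m; N'_5 = 39·cos41.6° = 29.2; c'Δl = 21.34; W sinα = 25.9
Σc'Δl = 91.3 kN/m; ΣN' = 452.0 kN/m; ΣW sinα = 114.6 kN/m
Resisting = 91.3 + 452.0·tan24.7° = 91.3 + 207.9 = 299.1 kN/m
FS = 299.1 / 114.6 = 2.610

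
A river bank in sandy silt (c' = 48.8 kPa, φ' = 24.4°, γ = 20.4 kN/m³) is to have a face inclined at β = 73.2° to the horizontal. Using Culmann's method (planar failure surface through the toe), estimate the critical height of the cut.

H_c = 24.44 m

Culmann's analysis gives the critical failure plane at α_cr = (β + φ')/2 = (73.2 + 24.4)/2 = 48.8°, and the critical height
H_c = (4c'/γ) · sinβ cosφ' / [1 − cos(β − φ')]
    = (4·48.8/20.4) · sin73.2°·cos24.4° / [1 − cos(48.8°)]
    = 9.569 · 0.9573·0.9107 / [1 − 0.6587]
    = 9.569 · 0.8718 / 0.3413
    = 24.44 m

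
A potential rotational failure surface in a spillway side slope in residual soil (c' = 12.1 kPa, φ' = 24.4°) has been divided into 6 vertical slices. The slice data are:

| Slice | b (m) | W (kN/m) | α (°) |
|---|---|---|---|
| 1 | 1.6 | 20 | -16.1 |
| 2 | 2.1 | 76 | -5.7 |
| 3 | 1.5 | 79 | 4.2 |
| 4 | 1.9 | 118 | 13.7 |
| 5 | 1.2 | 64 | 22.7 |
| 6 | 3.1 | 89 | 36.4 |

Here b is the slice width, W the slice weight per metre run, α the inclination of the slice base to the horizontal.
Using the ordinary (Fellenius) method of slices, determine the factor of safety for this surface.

FS = 3.46

Ordinary method of slices: FS = Σ[c'·Δl_i + (W_i cosα_i)·tanφ'] / Σ W_i sinα_i, with Δl_i = b_i / cosα_i.
Slice 1: Δl = 1.6/cos(-16.1°) = 1.665 m; N'_1 = 20·cos(-16.1°) = 19.2; c'Δl = 20.15; W sinα = -5.5
Slice 2: Δl = 2.1/cos(-5.7°) = 2.110 m; N'_2 = 76·cos(-5.7°) = 75.6; c'Δl = 25.54; W sinα = -7.5
Slice 3: Δl = 1.5/cos4.2° = 1.504 m; N'_3 = 79·cos4.2° = 78.8; c'Δl = 18.20; W sinα = 5.8
Slice 4: Δl = 1.9/cos13.7° = 1.956 m; N'_4 = 118·cos13.7° = 114.6; c'Δl = 23.66; W sinα = 27.9
Slice 5: Δl = 1.2/cos22.7° = 1.301 m; N'_5 = 64·cos22.7° = 59.0; c'Δl = 15.74; W sinα = 24.7
Slice 6: Δl = 3.1/cos36.4° = 3.851 m; N'_6 = 89·cos36.4° = 71.6; c'Δl = 46.60; W sinα = 52.8
Σc'Δl = 149.9 kN/m; ΣN' = 418.9 kN/m; ΣW sinα = 98.2 kN/m
Resisting = 149.9 + 418.9·tan24.4° = 149.9 + 190.0 = 339.9 kN/m
FS = 339.9 / 98.2 = 3.463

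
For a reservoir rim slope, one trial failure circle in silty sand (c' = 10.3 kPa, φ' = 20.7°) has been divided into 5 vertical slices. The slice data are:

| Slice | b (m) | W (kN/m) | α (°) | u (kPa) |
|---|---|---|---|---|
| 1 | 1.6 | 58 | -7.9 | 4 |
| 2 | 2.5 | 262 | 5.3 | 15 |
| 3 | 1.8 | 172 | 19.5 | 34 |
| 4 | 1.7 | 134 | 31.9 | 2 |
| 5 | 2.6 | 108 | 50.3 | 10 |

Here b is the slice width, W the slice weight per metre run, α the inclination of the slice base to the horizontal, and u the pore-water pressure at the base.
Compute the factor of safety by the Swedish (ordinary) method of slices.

Ordinary method of slices: FS = Σ[c'·Δl_i + (W_i cosα_i − u_i·Δl_i)·tanφ'] / Σ W_i sinα_i, with Δl_i = b_i / cosα_i.
Slice 1: Δl = 1.6/cos(-7.9°) = 1.615 m; N'_1 = 58·cos(-7.9°) − 4·1.615 = 51.0; c'Δl = 16.64; W sinα = -8.0
Slice 2: Δl = 2.5/cos5.3° = 2.511 m; N'_2 = 262·cos5.3° − 15·2.511 = 223.2; c'Δl = 25.86; W sinα = 24.2
Slice 3: Δl = 1.8/cos19.5° = 1.910 m; N'_3 = 172·cos19.5° − 34·1.910 = 97.2; c'Δl = 19.67; W sinα = 57.4
Slice 4: Δl = 1.7/cos31.9° = 2.002 m; N'_4 = 134·cos31.9° − 2·2.002 = 109.8; c'Δl = 20.62; W sinα = 70.8
Slice 5: Δl = 2.6/cos50.3° = 4.070 m; N'_5 = 108·cos50.3° − 10·4.070 = 28.3; c'Δl = 41.92; W sinα = 83.1
Σc'Δl = 124.7 kN/m; ΣN' = 509.5 kN/m; ΣW sinα = 227.5 kN/m
Resisting = 124.7 + 509.5·tan20.7° = 124.7 + 192.5 = 317.2 kN/m
FS = 317.2 / 227.5 = 1.394

FS = 1.39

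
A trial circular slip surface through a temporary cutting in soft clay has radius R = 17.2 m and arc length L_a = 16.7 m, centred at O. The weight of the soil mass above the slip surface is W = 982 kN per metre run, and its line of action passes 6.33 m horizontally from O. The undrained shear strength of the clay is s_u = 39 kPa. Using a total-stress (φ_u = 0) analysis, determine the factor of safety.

Taking moments about the centre O, the resisting moment is provided by the undrained shear strength acting along the arc:
M_R = s_u·L_a·R = 39·16.70·17.2 = 11202.4 kN·m/m
M_D = W·d = 982·6.33 = 6216.1 kN·m/m
FS = M_R / M_D = 11202.4 / 6216.1 = 1.802

FS = 1.80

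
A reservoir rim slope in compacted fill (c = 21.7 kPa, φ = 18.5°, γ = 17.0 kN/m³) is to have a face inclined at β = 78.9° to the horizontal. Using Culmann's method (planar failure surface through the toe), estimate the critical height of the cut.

H_c = 9.39 m

Culmann's analysis gives the critical failure plane at α_cr = (β + φ)/2 = (78.9 + 18.5)/2 = 48.7°, and the critical height
H_c = (4c/γ) · sinβ cosφ / [1 − cos(β − φ)]
    = (4·21.7/17.0) · sin78.9°·cos18.5° / [1 − cos(60.4°)]
    = 5.106 · 0.9813·0.9483 / [1 − 0.4939]
    = 5.106 · 0.9306 / 0.5061
    = 9.39 m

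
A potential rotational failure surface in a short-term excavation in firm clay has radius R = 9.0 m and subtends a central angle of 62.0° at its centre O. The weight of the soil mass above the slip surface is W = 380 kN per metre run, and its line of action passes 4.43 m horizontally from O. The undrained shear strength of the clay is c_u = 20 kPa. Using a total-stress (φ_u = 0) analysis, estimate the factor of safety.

Taking moments about the centre O, the resisting moment is provided by the undrained shear strength acting along the arc:
Arc length L_a = R·θ = 9.0·(62.0°·π/180) = 9.0·1.0821 = 9.74 m
M_R = c_u·L_a·R = 20·9.74·9.0 = 1753.0 kN·m/m
M_D = W·d = 380·4.43 = 1683.4 kN·m/m
FS = M_R / M_D = 1753.0 / 1683.4 = 1.041

FS = 1.04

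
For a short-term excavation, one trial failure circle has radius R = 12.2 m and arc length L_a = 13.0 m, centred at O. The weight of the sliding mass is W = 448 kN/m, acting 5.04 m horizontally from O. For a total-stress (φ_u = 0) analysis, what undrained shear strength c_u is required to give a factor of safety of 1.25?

FS = c_u·L_a·R / (W·d), so c_u = FS·W·d / (L_a·R).
c_u = 1.25·448·5.04 / (13.00·12.2) = 2822.4 / 158.60 = 17.80 kPa

c_u = 17.8 kPa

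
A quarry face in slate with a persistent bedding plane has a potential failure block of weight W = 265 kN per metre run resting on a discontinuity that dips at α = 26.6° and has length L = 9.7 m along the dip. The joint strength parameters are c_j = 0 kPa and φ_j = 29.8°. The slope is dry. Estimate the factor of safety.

FS = 1.14

Resolving the block weight along and normal to the plane and applying the Mohr–Coulomb strength on the joint:
N' = W cosα = 265·cos26.6° = 237.0 kN/m
Driving force T = W sinα = 265·sin26.6° = 118.7 kN/m
Resisting force R = c_j·L + N'·tanφ_j = 0·9.7 + 237.0·tan29.8° = 0.0 + 135.7 = 135.7 kN/m
FS = R / T = 135.7 / 118.7 = 1.144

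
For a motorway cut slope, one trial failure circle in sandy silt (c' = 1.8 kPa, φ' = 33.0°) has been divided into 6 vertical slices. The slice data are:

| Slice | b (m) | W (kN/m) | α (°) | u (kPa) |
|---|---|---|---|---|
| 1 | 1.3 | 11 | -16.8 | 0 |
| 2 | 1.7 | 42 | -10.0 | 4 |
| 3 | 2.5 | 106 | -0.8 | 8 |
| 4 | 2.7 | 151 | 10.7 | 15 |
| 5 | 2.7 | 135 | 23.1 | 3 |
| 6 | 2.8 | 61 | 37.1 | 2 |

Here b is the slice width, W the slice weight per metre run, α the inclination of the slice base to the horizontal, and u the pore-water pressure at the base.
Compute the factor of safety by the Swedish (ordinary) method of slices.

Ordinary method of slices: FS = Σ[c'·Δl_i + (W_i cosα_i − u_i·Δl_i)·tanφ'] / Σ W_i sinα_i, with Δl_i = b_i / cosα_i.
Slice 1: Δl = 1.3/cos(-16.8°) = 1.358 m; N'_1 = 11·cos(-16.8°) − 0·1.358 = 10.5; c'Δl = 2.44; W sinα = -3.2
Slice 2: Δl = 1.7/cos(-10.0°) = 1.726 m; N'_2 = 42·cos(-10.0°) − 4·1.726 = 34.5; c'Δl = 3.11; W sinα = -7.3
Slice 3: Δl = 2.5/cos(-0.8°) = 2.500 m; N'_3 = 106·cos(-0.8°) − 8·2.500 = 86.0; c'Δl = 4.50; W sinα = -1.5
Slice 4: Δl = 2.7/cos10.7° = 2.748 m; N'_4 = 151·cos10.7° − 15·2.748 = 107.2; c'Δl = 4.95; W sinα = 28.0
Slice 5: Δl = 2.7/cos23.1° = 2.935 m; N'_5 = 135·cos23.1° − 3·2.935 = 115.4; c'Δl = 5.28; W sinα = 53.0
Slice 6: Δl = 2.8/cos37.1° = 3.511 m; N'_6 = 61·cos37.1° − 2·3.511 = 41.6; c'Δl = 6.32; W sinα = 36.8
Σc'Δl = 26.6 kN/m; ΣN' = 395.1 kN/m; ΣW sinα = 105.8 kN/m
Resisting = 26.6 + 395.1·tan33.0° = 26.6 + 256.6 = 283.2 kN/m
FS = 283.2 / 105.8 = 2.676

FS = 2.68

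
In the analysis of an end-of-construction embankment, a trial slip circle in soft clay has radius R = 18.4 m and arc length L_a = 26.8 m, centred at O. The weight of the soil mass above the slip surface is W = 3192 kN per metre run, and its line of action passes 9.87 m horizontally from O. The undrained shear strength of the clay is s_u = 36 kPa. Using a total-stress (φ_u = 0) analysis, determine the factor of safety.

Taking moments about the centre O, the resisting moment is provided by the undrained shear strength acting along the arc:
M_R = s_u·L_a·R = 36·26.80·18.4 = 17752.3 kN·m/m
M_D = W·d = 3192·9.87 = 31505.0 kN·m/m
FS = M_R / M_D = 17752.3 / 31505.0 = 0.563

FS = 0.56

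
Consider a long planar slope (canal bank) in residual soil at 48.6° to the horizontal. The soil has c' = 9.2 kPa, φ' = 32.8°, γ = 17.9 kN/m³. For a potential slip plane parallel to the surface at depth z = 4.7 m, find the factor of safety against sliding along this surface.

For an infinite slope with a slip plane parallel to the surface (no pore pressure): FS = [c' + γz cos²β tanφ'] / [γz sinβ cosβ].
γz = 17.9·4.7 = 84.13 kN/m²
Numerator = 9.2 + 84.13·cos²48.6°·tan32.8° = 9.2 + 84.13·0.4373·0.6445 = 32.911 kPa
Denominator = 84.13·sin48.6°·cos48.6° = 84.13·0.7501·0.6613 = 41.733 kPa
FS = 32.911 / 41.733 = 0.789

FS = 0.79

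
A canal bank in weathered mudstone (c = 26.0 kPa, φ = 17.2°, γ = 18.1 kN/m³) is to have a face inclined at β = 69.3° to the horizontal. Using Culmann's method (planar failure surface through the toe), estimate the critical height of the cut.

H_c = 13.31 m

Culmann's analysis gives the critical failure plane at α_cr = (β + φ)/2 = (69.3 + 17.2)/2 = 43.2°, and the critical height
H_c = (4c/γ) · sinβ cosφ / [1 − cos(β − φ)]
    = (4·26.0/18.1) · sin69.3°·cos17.2° / [1 − cos(52.1°)]
    = 5.746 · 0.9354·0.9553 / [1 − 0.6143]
    = 5.746 · 0.8936 / 0.3857
    = 13.31 m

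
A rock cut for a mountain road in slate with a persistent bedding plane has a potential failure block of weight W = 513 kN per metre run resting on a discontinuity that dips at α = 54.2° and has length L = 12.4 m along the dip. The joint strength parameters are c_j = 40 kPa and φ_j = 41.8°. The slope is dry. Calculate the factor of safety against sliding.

FS = 1.84

Resolving the block weight along and normal to the plane and applying the Mohr–Coulomb strength on the joint:
N' = W cosα = 513·cos54.2° = 300.1 kN/m
Driving force T = W sinα = 513·sin54.2° = 416.1 kN/m
Resisting force R = c_j·L + N'·tanφ_j = 40·12.4 + 300.1·tan41.8° = 496.0 + 268.3 = 764.3 kN/m
FS = R / T = 764.3 / 416.1 = 1.837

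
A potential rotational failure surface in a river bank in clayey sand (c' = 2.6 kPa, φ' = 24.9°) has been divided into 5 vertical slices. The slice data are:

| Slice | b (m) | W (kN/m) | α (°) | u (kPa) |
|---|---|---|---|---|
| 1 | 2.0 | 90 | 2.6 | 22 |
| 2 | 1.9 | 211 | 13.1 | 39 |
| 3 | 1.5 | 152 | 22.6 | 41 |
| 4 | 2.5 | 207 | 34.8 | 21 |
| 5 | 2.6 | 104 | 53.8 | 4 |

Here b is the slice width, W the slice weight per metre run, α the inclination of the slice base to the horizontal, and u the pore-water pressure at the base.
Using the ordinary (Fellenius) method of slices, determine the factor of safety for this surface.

Ordinary method of slices: FS = Σ[c'·Δl_i + (W_i cosα_i − u_i·Δl_i)·tanφ'] / Σ W_i sinα_i, with Δl_i = b_i / cosα_i.
Slice 1: Δl = 2.0/cos2.6° = 2.002 m; N'_1 = 90·cos2.6° − 22·2.002 = 45.9; c'Δl = 5.21; W sinα = 4.1
Slice 2: Δl = 1.9/cos13.1° = 1.951 m; N'_2 = 211·cos13.1° − 39·1.951 = 129.4; c'Δl = 5.07; W sinα = 47.8
Slice 3: Δl = 1.5/cos22.6° = 1.625 m; N'_3 = 152·cos22.6° − 41·1.625 = 73.7; c'Δl = 4.22; W sinα = 58.4
Slice 4: Δl = 2.5/cos34.8° = 3.045 m; N'_4 = 207·cos34.8° − 21·3.045 = 106.0; c'Δl = 7.92; W sinα = 118.1
Slice 5: Δl = 2.6/cos53.8° = 4.402 m; N'_5 = 104·cos53.8° − 4·4.402 = 43.8; c'Δl = 11.45; W sinα = 83.9
Σc'Δl = 33.9 kN/m; ΣN' = 398.9 kN/m; ΣW sinα = 312.4 kN/m
Resisting = 33.9 + 398.9·tan24.9° = 33.9 + 185.1 = 219.0 kN/m
FS = 219.0 / 312.4 = 0.701

FS = 0.70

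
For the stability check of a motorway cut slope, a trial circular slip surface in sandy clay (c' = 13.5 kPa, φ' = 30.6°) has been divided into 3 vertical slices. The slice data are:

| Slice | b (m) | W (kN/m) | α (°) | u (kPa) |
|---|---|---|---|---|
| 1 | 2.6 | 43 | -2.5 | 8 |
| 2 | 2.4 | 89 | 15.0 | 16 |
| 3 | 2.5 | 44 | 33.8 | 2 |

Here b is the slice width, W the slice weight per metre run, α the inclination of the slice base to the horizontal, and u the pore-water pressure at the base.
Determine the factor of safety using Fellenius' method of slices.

FS = 3.68

Ordinary method of slices: FS = Σ[c'·Δl_i + (W_i cosα_i − u_i·Δl_i)·tanφ'] / Σ W_i sinα_i, with Δl_i = b_i / cosα_i.
Slice 1: Δl = 2.6/cos(-2.5°) = 2.602 m; N'_1 = 43·cos(-2.5°) − 8·2.602 = 22.1; c'Δl = 35.13; W sinα = -1.9
Slice 2: Δl = 2.4/cos15.0° = 2.485 m; N'_2 = 89·cos15.0° − 16·2.485 = 46.2; c'Δl = 33.54; W sinα = 23.0
Slice 3: Δl = 2.5/cos33.8° = 3.008 m; N'_3 = 44·cos33.8° − 2·3.008 = 30.5; c'Δl = 40.61; W sinα = 24.5
Σc'Δl = 109.3 kN/m; ΣN' = 98.9 kN/m; ΣW sinα = 45.6 kN/m
Resisting = 109.3 + 98.9·tan30.6° = 109.3 + 58.5 = 167.8 kN/m
FS = 167.8 / 45.6 = 3.676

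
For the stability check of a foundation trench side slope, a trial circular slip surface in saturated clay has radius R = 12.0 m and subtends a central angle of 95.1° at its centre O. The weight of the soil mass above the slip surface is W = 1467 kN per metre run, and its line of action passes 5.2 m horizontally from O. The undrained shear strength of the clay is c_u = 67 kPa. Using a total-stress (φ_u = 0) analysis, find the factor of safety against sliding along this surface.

Taking moments about the centre O, the resisting moment is provided by the undrained shear strength acting along the arc:
Arc length L_a = R·θ = 12.0·(95.1°·π/180) = 12.0·1.6598 = 19.92 m
M_R = c_u·L_a·R = 67·19.92·12.0 = 16013.8 kN·m/m
M_D = W·d = 1467·5.2 = 7628.4 kN·m/m
FS = M_R / M_D = 16013.8 / 7628.4 = 2.099

FS = 2.10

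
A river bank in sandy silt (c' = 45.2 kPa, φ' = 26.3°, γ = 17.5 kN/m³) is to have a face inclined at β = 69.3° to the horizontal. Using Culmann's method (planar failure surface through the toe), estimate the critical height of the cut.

H_c = 32.25 m

Culmann's analysis gives the critical failure plane at α_cr = (β + φ')/2 = (69.3 + 26.3)/2 = 47.8°, and the critical height
H_c = (4c'/γ) · sinβ cosφ' / [1 − cos(β − φ')]
    = (4·45.2/17.5) · sin69.3°·cos26.3° / [1 − cos(43.0°)]
    = 10.331 · 0.9354·0.8965 / [1 − 0.7314]
    = 10.331 · 0.8386 / 0.2686
    = 32.25 m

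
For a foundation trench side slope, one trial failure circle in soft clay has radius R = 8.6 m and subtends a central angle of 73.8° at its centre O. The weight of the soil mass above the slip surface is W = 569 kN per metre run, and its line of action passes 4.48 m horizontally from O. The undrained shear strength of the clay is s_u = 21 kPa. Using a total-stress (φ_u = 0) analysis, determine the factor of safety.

Taking moments about the centre O, the resisting moment is provided by the undrained shear strength acting along the arc:
Arc length L_a = R·θ = 8.6·(73.8°·π/180) = 8.6·1.2881 = 11.08 m
M_R = s_u·L_a·R = 21·11.08·8.6 = 2000.6 kN·m/m
M_D = W·d = 569·4.48 = 2549.1 kN·m/m
FS = M_R / M_D = 2000.6 / 2549.1 = 0.785

FS = 0.78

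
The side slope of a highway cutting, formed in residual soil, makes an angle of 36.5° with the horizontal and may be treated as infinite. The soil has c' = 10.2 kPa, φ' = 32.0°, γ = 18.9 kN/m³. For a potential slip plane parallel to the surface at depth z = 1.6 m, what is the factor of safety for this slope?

For an infinite slope with a slip plane parallel to the surface (no pore pressure): FS = [c' + γz cos²β tanφ'] / [γz sinβ cosβ].
γz = 18.9·1.6 = 30.24 kN/m²
Numerator = 10.2 + 30.24·cos²36.5°·tan32.0° = 10.2 + 30.24·0.6462·0.6249 = 22.410 kPa
Denominator = 30.24·sin36.5°·cos36.5° = 30.24·0.5948·0.8039 = 14.459 kPa
FS = 22.410 / 14.459 = 1.550

FS = 1.55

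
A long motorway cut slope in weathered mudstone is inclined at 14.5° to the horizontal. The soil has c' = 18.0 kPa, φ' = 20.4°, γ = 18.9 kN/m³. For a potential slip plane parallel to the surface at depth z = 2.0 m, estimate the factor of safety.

For an infinite slope with a slip plane parallel to the surface (no pore pressure): FS = [c' + γz cos²β tanφ'] / [γz sinβ cosβ].
γz = 18.9·2.0 = 37.80 kN/m²
Numerator = 18.0 + 37.80·cos²14.5°·tan20.4° = 18.0 + 37.80·0.9373·0.3719 = 31.176 kPa
Denominator = 37.80·sin14.5°·cos14.5° = 37.80·0.2504·0.9681 = 9.163 kPa
FS = 31.176 / 9.163 = 3.402

FS = 3.40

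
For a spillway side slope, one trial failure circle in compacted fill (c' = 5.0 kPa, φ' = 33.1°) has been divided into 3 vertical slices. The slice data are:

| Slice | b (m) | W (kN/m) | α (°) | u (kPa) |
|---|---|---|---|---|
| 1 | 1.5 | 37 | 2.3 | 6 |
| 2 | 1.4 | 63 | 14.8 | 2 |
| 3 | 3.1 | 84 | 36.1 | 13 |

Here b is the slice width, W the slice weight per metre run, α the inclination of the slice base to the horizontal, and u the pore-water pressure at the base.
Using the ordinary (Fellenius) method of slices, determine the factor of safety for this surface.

FS = 1.52

Ordinary method of slices: FS = Σ[c'·Δl_i + (W_i cosα_i − u_i·Δl_i)·tanφ'] / Σ W_i sinα_i, with Δl_i = b_i / cosα_i.
Slice 1: Δl = 1.5/cos2.3° = 1.501 m; N'_1 = 37·cos2.3° − 6·1.501 = 28.0; c'Δl = 7.51; W sinα = 1.5
Slice 2: Δl = 1.4/cos14.8° = 1.448 m; N'_2 = 63·cos14.8° − 2·1.448 = 58.0; c'Δl = 7.24; W sinα = 16.1
Slice 3: Δl = 3.1/cos36.1° = 3.837 m; N'_3 = 84·cos36.1° − 13·3.837 = 18.0; c'Δl = 19.18; W sinα = 49.5
Σc'Δl = 33.9 kN/m; ΣN' = 104.0 kN/m; ΣW sinα = 67.1 kN/m
Resisting = 33.9 + 104.0·tan33.1° = 33.9 + 67.8 = 101.7 kN/m
FS = 101.7 / 67.1 = 1.516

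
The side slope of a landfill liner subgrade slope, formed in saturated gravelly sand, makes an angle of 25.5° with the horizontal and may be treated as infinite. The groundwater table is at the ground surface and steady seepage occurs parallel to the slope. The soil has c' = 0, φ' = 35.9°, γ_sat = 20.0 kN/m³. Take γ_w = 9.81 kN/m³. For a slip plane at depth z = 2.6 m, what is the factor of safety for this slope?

With seepage parallel to the slope and the water table at the surface, the effective normal stress on the slip plane uses the buoyant unit weight γ' = γ_sat − γ_w while the driving shear stress uses γ_sat:
FS = [c' + γ' z cos²β tanφ'] / [γ_sat z sinβ cosβ]
(For c' = 0 this reduces to FS = (γ'/γ_sat)·tanφ'/tanβ.)
γ' = 20.0 − 9.81 = 10.19 kN/m³
Numerator = 0.0 + 10.19·2.6·cos²25.5°·tan35.9° = 0.0 + 10.19·2.6·0.8147·0.7239 = 15.624 kPa
Denominator = 20.0·2.6·sin25.5°·cos25.5° = 20.0·2.6·0.4305·0.9026 = 20.206 kPa
FS = 15.624 / 20.206 = 0.773

FS = 0.77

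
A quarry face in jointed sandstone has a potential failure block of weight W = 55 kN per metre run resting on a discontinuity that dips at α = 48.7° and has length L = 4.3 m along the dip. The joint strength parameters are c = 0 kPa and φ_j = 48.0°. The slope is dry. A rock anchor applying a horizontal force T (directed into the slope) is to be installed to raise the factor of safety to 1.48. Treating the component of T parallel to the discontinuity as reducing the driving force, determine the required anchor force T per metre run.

T = 12 kN/m

Resolving forces along and normal to the sliding plane, with the horizontal anchor force T adding T·sinα to the effective normal force and T·cosα acting up the plane against the driving force:
FS = [cL + (W cosα + T sinα) tanφ_j] / [W sinα − T cosα]
Without the anchor: N' = 36.3 kN/m, driving T_d = 41.3 kN/m, resisting R = 0·4.3 + 36.3·tan48.0° = 40.3 kN/m, FS = 0.98.
Setting FS = 1.48 and solving for T:
1.48·(41.3 − T cos48.7°) = 40.3 + T sin48.7°·tan48.0°
T·(sin48.7°·tan48.0° + 1.48·cos48.7°) = 1.48·41.3 − 40.3
T·(0.7513·1.1106 + 1.48·0.6600) = 61.2 − 40.3 = 20.8
T·1.8112 = 20.8
T = 11.5 kN/m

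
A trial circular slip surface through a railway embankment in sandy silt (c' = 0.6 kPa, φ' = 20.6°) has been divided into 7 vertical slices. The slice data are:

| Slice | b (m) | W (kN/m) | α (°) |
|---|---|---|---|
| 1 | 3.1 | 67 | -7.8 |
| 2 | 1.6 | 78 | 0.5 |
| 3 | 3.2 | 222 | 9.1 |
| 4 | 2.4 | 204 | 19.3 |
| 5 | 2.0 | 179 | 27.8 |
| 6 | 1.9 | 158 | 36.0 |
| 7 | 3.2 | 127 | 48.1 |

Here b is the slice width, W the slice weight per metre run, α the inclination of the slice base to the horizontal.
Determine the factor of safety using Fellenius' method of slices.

FS = 0.99

Ordinary method of slices: FS = Σ[c'·Δl_i + (W_i cosα_i)·tanφ'] / Σ W_i sinα_i, with Δl_i = b_i / cosα_i.
Slice 1: Δl = 3.1/cos(-7.8°) = 3.129 m; N'_1 = 67·cos(-7.8°) = 66.4; c'Δl = 1.88; W sinα = -9.1
Slice 2: Δl = 1.6/cos0.5° = 1.600 m; N'_2 = 78·cos0.5° = 78.0; c'Δl = 0.96; W sinα = 0.7
Slice 3: Δl = 3.2/cos9.1° = 3.241 m; N'_3 = 222·cos9.1° = 219.2; c'Δl = 1.94; W sinα = 35.1
Slice 4: Δl = 2.4/cos19.3° = 2.543 m; N'_4 = 204·cos19.3° = 192.5; c'Δl = 1.53; W sinα = 67.4
Slice 5: Δl = 2.0/cos27.8° = 2.261 m; N'_5 = 179·cos27.8° = 158.3; c'Δl = 1.36; W sinα = 83.5
Slice 6: Δl = 1.9/cos36.0° = 2.349 m; N'_6 = 158·cos36.0° = 127.8; c'Δl = 1.41; W sinα = 92.9
Slice 7: Δl = 3.2/cos48.1° = 4.792 m; N'_7 = 127·cos48.1° = 84.8; c'Δl = 2.87; W sinα = 94.5
Σc'Δl = 11.9 kN/m; ΣN' = 927.1 kN/m; ΣW sinα = 365.0 kN/m
Resisting = 11.9 + 927.1·tan20.6° = 11.9 + 348.5 = 360.4 kN/m
FS = 360.4 / 365.0 = 0.987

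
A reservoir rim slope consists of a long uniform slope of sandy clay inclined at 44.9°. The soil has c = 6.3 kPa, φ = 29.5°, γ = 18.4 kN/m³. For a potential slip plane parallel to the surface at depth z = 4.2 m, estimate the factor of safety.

For an infinite slope with a slip plane parallel to the surface (no pore pressure): FS = [c + γz cos²β tanφ] / [γz sinβ cosβ].
γz = 18.4·4.2 = 77.28 kN/m²
Numerator = 6.3 + 77.28·cos²44.9°·tan29.5° = 6.3 + 77.28·0.5017·0.5658 = 28.238 kPa
Denominator = 77.28·sin44.9°·cos44.9° = 77.28·0.7059·0.7083 = 38.640 kPa
FS = 28.238 / 38.640 = 0.731

FS = 0.73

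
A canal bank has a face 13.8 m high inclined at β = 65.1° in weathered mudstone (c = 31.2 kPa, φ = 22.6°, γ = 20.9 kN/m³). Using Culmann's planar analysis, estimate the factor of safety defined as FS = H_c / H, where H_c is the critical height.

H_c = (4c/γ) · sinβ cosφ / [1 − cos(β − φ)]
    = (4·31.2/20.9) · sin65.1°·cos22.6° / [1 − cos42.5°]
    = 5.971 · 0.8374 / 0.2627 = 19.03 m
FS = H_c / H = 19.03 / 13.8 = 1.379

FS = 1.38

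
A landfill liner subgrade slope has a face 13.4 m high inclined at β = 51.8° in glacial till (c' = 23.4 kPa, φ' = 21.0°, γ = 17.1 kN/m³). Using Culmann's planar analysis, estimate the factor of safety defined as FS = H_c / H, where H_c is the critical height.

H_c = (4c'/γ) · sinβ cosφ' / [1 − cos(β − φ')]
    = (4·23.4/17.1) · sin51.8°·cos21.0° / [1 − cos30.8°]
    = 5.474 · 0.7337 / 0.1410 = 28.47 m
FS = H_c / H = 28.47 / 13.4 = 2.125

FS = 2.12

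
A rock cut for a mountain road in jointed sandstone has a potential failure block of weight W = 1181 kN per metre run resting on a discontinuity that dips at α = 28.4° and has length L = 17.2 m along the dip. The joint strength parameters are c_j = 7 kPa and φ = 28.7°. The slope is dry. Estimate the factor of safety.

Resolving the block weight along and normal to the plane and applying the Mohr–Coulomb strength on the joint:
N' = W cosα = 1181·cos28.4° = 1038.9 kN/m
Driving force T = W sinα = 1181·sin28.4° = 561.7 kN/m
Resisting force R = c_j·L + N'·tanφ = 7·17.2 + 1038.9·tan28.7° = 120.4 + 568.8 = 689.2 kN/m
FS = R / T = 689.2 / 561.7 = 1.227

FS = 1.23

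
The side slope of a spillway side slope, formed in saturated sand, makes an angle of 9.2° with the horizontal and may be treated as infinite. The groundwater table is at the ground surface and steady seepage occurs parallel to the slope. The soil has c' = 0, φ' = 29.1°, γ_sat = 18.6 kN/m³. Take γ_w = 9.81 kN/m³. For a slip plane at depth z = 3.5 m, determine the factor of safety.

With seepage parallel to the slope and the water table at the surface, the effective normal stress on the slip plane uses the buoyant unit weight γ' = γ_sat − γ_w while the driving shear stress uses γ_sat:
FS = [c' + γ' z cos²β tanφ'] / [γ_sat z sinβ cosβ]
(For c' = 0 this reduces to FS = (γ'/γ_sat)·tanφ'/tanβ.)
γ' = 18.6 − 9.81 = 8.79 kN/m³
Numerator = 0.0 + 8.79·3.5·cos²9.2°·tan29.1° = 0.0 + 8.79·3.5·0.9744·0.5566 = 16.686 kPa
Denominator = 18.6·3.5·sin9.2°·cos9.2° = 18.6·3.5·0.1599·0.9871 = 10.274 kPa
FS = 16.686 / 10.274 = 1.624

FS = 1.62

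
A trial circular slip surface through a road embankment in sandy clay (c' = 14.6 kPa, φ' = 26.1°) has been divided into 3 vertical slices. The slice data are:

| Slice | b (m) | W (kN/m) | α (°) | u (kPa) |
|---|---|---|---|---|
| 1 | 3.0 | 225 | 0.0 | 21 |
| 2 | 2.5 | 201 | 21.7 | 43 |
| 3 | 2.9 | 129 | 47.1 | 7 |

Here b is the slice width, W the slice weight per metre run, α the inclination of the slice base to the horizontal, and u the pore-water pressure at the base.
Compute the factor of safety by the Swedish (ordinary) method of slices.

Ordinary method of slices: FS = Σ[c'·Δl_i + (W_i cosα_i − u_i·Δl_i)·tanφ'] / Σ W_i sinα_i, with Δl_i = b_i / cosα_i.
Slice 1: Δl = 3.0/cos0.0° = 3.000 m; N'_1 = 225·cos0.0° − 21·3.000 = 162.0; c'Δl = 43.80; W sinα = 0.0
Slice 2: Δl = 2.5/cos21.7° = 2.691 m; N'_2 = 201·cos21.7° − 43·2.691 = 71.1; c'Δl = 39.28; W sinα = 74.3
Slice 3: Δl = 2.9/cos47.1° = 4.260 m; N'_3 = 129·cos47.1° − 7·4.260 = 58.0; c'Δl = 62.20; W sinα = 94.5
Σc'Δl = 145.3 kN/m; ΣN' = 291.0 kN/m; ΣW sinα = 168.8 kN/m
Resisting = 145.3 + 291.0·tan26.1° = 145.3 + 142.6 = 287.9 kN/m
FS = 287.9 / 168.8 = 1.705

FS = 1.71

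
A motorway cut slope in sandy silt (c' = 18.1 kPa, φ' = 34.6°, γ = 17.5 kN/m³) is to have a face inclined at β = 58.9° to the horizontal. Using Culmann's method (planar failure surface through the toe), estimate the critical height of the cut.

H_c = 32.91 m

Culmann's analysis gives the critical failure plane at α_cr = (β + φ')/2 = (58.9 + 34.6)/2 = 46.8°, and the critical height
H_c = (4c'/γ) · sinβ cosφ' / [1 − cos(β − φ')]
    = (4·18.1/17.5) · sin58.9°·cos34.6° / [1 − cos(24.3°)]
    = 4.137 · 0.8563·0.8231 / [1 − 0.9114]
    = 4.137 · 0.7048 / 0.0886
    = 32.91 m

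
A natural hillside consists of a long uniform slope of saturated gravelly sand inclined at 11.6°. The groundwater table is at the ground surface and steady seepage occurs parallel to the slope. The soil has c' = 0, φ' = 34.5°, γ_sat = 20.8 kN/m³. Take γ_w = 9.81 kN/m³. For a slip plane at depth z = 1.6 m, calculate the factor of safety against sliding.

FS = 1.77

With seepage parallel to the slope and the water table at the surface, the effective normal stress on the slip plane uses the buoyant unit weight γ' = γ_sat − γ_w while the driving shear stress uses γ_sat:
FS = [c' + γ' z cos²β tanφ'] / [γ_sat z sinβ cosβ]
(For c' = 0 this reduces to FS = (γ'/γ_sat)·tanφ'/tanβ.)
γ' = 20.8 − 9.81 = 10.99 kN/m³
Numerator = 0.0 + 10.99·1.6·cos²11.6°·tan34.5° = 0.0 + 10.99·1.6·0.9596·0.6873 = 11.597 kPa
Denominator = 20.8·1.6·sin11.6°·cos11.6° = 20.8·1.6·0.2011·0.9796 = 6.555 kPa
FS = 11.597 / 6.555 = 1.769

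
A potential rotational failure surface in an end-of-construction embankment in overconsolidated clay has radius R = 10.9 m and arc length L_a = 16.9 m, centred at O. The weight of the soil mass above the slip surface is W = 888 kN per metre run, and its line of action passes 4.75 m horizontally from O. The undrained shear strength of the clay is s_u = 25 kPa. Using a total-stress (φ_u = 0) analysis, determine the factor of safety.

Taking moments about the centre O, the resisting moment is provided by the undrained shear strength acting along the arc:
M_R = s_u·L_a·R = 25·16.90·10.9 = 4605.2 kN·m/m
M_D = W·d = 888·4.75 = 4218.0 kN·m/m
FS = M_R / M_D = 4605.2 / 4218.0 = 1.092

FS = 1.09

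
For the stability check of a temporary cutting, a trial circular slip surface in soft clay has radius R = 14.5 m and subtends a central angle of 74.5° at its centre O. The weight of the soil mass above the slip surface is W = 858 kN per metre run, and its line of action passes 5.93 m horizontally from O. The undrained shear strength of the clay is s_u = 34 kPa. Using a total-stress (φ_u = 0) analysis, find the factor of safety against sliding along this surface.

FS = 1.83

Taking moments about the centre O, the resisting moment is provided by the undrained shear strength acting along the arc:
Arc length L_a = R·θ = 14.5·(74.5°·π/180) = 14.5·1.3003 = 18.85 m
M_R = s_u·L_a·R = 34·18.85·14.5 = 9295.0 kN·m/m
M_D = W·d = 858·5.93 = 5087.9 kN·m/m
FS = M_R / M_D = 9295.0 / 5087.9 = 1.827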